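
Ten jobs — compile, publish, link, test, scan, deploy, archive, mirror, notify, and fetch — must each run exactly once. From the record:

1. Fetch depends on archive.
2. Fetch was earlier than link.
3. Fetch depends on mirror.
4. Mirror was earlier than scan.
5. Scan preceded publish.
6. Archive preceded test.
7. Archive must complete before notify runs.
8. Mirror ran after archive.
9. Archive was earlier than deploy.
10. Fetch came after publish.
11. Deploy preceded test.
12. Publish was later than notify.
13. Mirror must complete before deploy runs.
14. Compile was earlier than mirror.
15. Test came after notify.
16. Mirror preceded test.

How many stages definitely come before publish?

Directly stated before publish: notify and scan.
Archive reaches publish via archive → notify → publish.
Compile reaches publish via compile → mirror → scan → publish.
Mirror reaches publish via mirror → scan → publish.
No chain forces fetch (or any of the others) ahead of publish.
That's archive, compile, mirror, notify, and scan — 5 in all.

5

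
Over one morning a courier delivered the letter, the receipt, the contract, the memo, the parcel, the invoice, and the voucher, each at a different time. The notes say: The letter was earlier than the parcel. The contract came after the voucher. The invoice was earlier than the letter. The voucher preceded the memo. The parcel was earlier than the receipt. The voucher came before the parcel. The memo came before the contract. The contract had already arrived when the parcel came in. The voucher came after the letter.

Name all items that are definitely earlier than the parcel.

the contract, the invoice, the letter, the memo, the voucher

Directly stated before the parcel: the contract, the letter, and the voucher.
The invoice reaches the parcel via the invoice → the letter → the parcel.
The memo reaches the parcel via the memo → the contract → the parcel.
No chain forces the receipt ahead of the parcel.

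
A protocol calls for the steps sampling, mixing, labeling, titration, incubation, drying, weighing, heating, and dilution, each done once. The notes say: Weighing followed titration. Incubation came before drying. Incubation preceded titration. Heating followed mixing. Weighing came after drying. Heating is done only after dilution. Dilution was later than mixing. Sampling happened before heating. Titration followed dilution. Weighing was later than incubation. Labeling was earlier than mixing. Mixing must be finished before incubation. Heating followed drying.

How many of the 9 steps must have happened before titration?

Directly stated before titration: dilution and incubation.
Labeling reaches titration via labeling → mixing → incubation → titration.
Mixing reaches titration via mixing → incubation → titration.
No chain forces weighing (or any of the others) ahead of titration.
That's dilution, incubation, labeling, and mixing — 4 in all.

4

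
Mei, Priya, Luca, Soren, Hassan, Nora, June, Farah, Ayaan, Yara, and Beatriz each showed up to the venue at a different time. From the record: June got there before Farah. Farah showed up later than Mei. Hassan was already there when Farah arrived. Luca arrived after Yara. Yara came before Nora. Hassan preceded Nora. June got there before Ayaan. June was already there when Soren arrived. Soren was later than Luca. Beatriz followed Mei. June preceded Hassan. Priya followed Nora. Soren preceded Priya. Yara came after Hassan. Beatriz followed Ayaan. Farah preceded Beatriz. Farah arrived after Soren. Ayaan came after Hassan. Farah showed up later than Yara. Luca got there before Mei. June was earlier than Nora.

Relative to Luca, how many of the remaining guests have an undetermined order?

2

Forced before Luca: Hassan, June, and Yara; forced after Luca: Beatriz, Farah, Mei, Priya, and Soren.
That leaves Ayaan and Nora with no forced order relative to Luca — 2.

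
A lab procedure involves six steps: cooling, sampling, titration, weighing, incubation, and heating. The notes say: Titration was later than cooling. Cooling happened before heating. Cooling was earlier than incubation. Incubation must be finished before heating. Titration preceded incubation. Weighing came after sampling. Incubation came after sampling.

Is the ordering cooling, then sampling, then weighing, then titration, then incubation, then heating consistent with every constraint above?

yes

Check each stated constraint against the proposed order — e.g. cooling is ahead of incubation; cooling is ahead of heating. Every pair is in the required order; nothing is violated.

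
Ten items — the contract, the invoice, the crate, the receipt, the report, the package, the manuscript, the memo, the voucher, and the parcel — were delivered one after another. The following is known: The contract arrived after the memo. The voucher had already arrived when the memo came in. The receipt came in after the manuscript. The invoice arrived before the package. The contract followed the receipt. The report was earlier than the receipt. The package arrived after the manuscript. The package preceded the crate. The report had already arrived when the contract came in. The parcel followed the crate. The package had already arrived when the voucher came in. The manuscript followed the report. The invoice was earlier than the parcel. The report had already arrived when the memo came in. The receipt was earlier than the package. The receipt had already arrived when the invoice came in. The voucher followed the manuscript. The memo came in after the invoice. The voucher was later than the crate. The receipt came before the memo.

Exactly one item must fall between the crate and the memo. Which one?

the voucher

Tracing the constraints gives the crate → the voucher → the memo, so the voucher sits after the crate and before the memo.
No other item is forced both after the crate and before the memo.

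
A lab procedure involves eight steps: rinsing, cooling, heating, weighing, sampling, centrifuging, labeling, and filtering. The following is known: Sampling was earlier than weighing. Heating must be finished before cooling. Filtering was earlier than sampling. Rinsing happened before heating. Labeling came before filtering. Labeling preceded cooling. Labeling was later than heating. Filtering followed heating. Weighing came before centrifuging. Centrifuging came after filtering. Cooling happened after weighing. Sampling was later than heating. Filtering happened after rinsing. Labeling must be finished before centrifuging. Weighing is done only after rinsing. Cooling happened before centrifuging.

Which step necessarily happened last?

centrifuging

Every other step has a chain of constraints placing it before centrifuging, so centrifuging is last.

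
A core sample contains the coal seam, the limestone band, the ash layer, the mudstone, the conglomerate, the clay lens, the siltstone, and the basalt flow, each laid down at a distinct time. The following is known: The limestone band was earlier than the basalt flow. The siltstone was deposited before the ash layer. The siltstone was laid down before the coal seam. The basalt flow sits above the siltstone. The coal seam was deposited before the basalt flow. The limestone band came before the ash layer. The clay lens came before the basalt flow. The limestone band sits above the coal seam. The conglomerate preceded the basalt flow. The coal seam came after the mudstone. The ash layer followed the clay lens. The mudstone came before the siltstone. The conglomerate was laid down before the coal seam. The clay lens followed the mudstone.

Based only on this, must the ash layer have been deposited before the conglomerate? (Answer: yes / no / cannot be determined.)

no

Tracing the constraints gives the conglomerate → the coal seam → the limestone band → the ash layer, so the conglomerate must come before the ash layer.
That means the ash layer cannot be before the conglomerate.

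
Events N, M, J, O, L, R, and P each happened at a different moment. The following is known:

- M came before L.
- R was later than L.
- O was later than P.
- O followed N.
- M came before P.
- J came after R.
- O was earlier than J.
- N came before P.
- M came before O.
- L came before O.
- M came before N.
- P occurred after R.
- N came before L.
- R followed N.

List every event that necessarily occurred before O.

L, M, N, P, R

Directly stated before O: L, M, N, and P.
R reaches O via R → P → O.
No chain forces J ahead of O.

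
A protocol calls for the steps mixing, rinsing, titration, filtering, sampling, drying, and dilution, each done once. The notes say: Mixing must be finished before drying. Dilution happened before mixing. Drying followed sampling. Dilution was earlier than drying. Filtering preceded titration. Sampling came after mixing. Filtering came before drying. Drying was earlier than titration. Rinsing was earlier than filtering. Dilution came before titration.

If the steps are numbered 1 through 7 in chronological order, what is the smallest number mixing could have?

2

Dilution must come before mixing — 1 forced predecessor.
Nothing else is forced ahead of mixing, so its earliest slot is position 1 + 1 = 2.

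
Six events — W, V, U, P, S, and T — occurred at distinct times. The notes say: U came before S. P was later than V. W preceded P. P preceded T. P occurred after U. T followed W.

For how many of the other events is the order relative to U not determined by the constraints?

2

Forced after U: P, S, and T.
That leaves V and W with no forced order relative to U — 2.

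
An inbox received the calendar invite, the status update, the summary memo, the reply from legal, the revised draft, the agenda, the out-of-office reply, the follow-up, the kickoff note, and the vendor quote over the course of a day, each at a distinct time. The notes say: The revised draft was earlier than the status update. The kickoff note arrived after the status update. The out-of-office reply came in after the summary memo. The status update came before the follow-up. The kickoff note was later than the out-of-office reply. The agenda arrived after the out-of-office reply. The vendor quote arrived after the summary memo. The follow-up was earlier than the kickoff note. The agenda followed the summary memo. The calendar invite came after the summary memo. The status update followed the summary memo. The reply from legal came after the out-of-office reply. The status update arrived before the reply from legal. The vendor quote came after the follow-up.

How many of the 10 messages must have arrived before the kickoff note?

Directly stated before the kickoff note: the follow-up, the out-of-office reply, and the status update.
The revised draft reaches the kickoff note via the revised draft → the status update → the kickoff note.
The summary memo reaches the kickoff note via the summary memo → the status update → the kickoff note.
No chain forces the agenda (or any of the others) ahead of the kickoff note.
That's the follow-up, the out-of-office reply, the revised draft, the status update, and the summary memo — 5 in all.

5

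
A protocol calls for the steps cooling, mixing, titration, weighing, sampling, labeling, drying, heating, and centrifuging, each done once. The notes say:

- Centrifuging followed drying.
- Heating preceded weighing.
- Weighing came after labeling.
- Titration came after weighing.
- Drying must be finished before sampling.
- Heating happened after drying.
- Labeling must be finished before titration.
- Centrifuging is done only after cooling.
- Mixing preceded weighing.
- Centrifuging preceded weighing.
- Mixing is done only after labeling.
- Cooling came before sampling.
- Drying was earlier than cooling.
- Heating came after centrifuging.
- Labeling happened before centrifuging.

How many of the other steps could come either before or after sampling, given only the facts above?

Forced before sampling: cooling and drying.
That leaves centrifuging, heating, labeling, mixing, titration, and weighing with no forced order relative to sampling — 6.

6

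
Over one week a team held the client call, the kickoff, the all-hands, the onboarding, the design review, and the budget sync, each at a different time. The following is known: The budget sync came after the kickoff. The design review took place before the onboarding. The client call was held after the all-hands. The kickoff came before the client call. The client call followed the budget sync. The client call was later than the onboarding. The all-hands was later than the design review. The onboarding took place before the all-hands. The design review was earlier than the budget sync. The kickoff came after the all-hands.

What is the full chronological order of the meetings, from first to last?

the design review, the onboarding, the all-hands, the kickoff, the budget sync, the client call

The constraints fix every adjacent pair, so only one ordering works:
the design review → the onboarding → the all-hands → the kickoff → the budget sync → the client call.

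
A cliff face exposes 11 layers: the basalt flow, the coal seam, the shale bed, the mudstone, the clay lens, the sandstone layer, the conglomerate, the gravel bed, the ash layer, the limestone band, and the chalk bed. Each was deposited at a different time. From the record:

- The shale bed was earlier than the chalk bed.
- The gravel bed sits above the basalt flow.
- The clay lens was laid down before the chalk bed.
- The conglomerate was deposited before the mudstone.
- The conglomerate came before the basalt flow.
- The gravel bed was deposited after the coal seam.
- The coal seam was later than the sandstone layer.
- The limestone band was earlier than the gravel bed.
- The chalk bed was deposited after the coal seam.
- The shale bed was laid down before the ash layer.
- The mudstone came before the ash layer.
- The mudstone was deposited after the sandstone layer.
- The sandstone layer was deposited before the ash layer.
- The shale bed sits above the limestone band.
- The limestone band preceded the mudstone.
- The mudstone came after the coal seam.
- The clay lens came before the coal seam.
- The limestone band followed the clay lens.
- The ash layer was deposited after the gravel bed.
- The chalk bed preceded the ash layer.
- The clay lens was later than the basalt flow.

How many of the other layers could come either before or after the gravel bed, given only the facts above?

Forced before the gravel bed: the basalt flow, the clay lens, the coal seam, the conglomerate, the limestone band, and the sandstone layer; forced after the gravel bed: the ash layer.
That leaves the chalk bed, the mudstone, and the shale bed with no forced order relative to the gravel bed — 3.

3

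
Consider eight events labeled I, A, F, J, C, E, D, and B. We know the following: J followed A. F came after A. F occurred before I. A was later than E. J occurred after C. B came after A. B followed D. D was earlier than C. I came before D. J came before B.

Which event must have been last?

B

Every other event has a chain of constraints placing it before B, so B is last.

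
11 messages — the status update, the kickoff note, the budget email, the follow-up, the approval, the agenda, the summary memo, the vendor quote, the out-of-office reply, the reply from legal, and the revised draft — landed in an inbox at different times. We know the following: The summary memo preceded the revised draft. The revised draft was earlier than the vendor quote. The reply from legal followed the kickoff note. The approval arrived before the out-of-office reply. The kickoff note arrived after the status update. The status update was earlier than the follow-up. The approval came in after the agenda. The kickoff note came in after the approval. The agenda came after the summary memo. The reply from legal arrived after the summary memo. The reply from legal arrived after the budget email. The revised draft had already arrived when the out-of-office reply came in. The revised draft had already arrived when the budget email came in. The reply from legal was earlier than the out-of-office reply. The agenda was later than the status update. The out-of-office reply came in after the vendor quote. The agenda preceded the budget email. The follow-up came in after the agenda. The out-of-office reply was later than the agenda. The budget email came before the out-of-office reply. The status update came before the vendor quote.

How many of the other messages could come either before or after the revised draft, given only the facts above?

Forced before the revised draft: the summary memo; forced after the revised draft: the budget email, the out-of-office reply, the reply from legal, and the vendor quote.
That leaves the agenda, the approval, the follow-up, the kickoff note, and the status update with no forced order relative to the revised draft — 5.

5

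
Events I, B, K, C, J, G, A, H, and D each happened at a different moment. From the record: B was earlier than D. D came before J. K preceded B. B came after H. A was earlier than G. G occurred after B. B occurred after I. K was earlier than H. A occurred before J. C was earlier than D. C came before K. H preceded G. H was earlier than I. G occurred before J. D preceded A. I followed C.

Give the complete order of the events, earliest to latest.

C, K, H, I, B, D, A, G, J

The constraints fix every adjacent pair, so only one ordering works:
C → K → H → I → B → D → A → G → J.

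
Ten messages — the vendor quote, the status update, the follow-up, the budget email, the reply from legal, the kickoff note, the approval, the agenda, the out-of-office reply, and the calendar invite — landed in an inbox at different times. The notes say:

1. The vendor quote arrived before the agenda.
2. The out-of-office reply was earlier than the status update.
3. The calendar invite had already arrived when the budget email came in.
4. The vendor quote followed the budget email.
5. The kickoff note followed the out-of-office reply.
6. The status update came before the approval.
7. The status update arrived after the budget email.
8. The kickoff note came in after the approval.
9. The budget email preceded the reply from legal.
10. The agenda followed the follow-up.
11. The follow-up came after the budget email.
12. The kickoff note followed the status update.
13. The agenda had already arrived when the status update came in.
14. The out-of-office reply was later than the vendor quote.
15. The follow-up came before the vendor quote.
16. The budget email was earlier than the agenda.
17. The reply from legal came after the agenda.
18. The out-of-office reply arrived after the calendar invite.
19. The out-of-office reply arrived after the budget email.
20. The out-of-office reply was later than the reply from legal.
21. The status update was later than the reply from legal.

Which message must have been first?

The calendar invite has a chain of constraints placing it before every other message, so the calendar invite must be first.

the calendar invite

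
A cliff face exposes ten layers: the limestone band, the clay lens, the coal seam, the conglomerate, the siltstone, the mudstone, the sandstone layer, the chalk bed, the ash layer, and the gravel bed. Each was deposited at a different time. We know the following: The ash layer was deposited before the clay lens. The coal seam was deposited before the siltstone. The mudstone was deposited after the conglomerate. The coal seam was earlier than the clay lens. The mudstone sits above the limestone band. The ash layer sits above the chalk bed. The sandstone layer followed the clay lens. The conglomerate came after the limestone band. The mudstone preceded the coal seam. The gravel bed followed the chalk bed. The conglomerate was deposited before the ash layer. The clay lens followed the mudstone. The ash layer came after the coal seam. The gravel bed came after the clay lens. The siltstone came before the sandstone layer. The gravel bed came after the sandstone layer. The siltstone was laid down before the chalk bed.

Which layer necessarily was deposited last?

Every other layer has a chain of constraints placing it before the gravel bed, so the gravel bed is last.

the gravel bed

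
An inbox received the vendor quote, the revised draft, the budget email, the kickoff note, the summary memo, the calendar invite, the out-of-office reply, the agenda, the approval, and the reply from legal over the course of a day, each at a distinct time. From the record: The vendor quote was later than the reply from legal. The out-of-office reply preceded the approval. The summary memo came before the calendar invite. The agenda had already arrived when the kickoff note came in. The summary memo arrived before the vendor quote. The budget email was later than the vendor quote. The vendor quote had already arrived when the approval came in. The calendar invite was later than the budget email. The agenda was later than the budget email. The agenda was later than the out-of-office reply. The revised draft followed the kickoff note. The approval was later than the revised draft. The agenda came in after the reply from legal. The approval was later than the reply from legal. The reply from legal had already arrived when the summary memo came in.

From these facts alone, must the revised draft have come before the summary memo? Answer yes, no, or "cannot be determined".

Tracing the constraints gives the summary memo → the vendor quote → the budget email → the agenda → the kickoff note → the revised draft, so the summary memo must come before the revised draft.
That means the revised draft cannot be before the summary memo.

no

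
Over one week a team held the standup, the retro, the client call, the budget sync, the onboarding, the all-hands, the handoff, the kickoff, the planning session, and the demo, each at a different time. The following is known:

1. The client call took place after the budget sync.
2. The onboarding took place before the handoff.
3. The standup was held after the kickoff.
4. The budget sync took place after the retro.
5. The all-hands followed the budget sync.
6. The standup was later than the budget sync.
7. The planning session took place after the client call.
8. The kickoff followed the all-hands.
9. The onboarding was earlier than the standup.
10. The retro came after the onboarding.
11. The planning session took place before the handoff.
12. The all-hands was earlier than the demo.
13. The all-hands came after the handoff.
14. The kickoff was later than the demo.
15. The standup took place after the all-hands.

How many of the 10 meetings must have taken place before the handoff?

Directly stated before the handoff: the onboarding and the planning session.
The budget sync reaches the handoff via the budget sync → the client call → the planning session → the handoff.
The client call reaches the handoff via the client call → the planning session → the handoff.
The retro reaches the handoff via the retro → the budget sync → the client call → the planning session → the handoff.
No chain forces the demo (or any of the others) ahead of the handoff.
That's the budget sync, the client call, the onboarding, the planning session, and the retro — 5 in all.

5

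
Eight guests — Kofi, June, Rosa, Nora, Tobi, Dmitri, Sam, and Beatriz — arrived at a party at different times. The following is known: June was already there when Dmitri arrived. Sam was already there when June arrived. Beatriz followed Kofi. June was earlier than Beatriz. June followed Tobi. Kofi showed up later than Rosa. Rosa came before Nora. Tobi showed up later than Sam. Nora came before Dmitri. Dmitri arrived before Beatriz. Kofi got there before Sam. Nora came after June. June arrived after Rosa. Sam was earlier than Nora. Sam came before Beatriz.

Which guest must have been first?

Rosa

Rosa has a chain of constraints placing them before every other guest, so Rosa must be first.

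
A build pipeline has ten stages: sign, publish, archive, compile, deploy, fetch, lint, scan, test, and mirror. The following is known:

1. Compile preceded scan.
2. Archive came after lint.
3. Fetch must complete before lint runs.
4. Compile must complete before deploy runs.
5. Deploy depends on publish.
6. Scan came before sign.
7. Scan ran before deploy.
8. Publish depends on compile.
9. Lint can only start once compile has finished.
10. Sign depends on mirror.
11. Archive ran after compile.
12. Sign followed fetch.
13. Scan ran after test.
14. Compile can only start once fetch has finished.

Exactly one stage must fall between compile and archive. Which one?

Tracing the constraints gives compile → lint → archive, so lint sits after compile and before archive.
No other stage is forced both after compile and before archive.

lint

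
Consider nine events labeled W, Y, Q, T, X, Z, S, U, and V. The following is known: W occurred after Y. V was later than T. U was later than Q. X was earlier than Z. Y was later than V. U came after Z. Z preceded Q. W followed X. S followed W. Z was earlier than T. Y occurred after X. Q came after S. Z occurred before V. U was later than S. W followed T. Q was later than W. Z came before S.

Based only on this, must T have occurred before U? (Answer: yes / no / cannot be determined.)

yes

Chain the constraints: T → W → Q → U. Each link is directly stated, so T comes before U.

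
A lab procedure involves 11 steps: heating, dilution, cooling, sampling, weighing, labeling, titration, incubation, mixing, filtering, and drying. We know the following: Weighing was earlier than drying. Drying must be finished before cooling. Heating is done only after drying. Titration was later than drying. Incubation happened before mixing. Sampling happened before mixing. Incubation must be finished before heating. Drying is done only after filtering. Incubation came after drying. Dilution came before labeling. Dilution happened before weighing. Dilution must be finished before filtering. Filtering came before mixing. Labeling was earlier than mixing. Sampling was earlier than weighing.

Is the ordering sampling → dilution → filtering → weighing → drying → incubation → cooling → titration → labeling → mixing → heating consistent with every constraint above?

Check each stated constraint against the proposed order — e.g. filtering is ahead of mixing; sampling is ahead of mixing. Every pair is in the required order; nothing is violated.

yes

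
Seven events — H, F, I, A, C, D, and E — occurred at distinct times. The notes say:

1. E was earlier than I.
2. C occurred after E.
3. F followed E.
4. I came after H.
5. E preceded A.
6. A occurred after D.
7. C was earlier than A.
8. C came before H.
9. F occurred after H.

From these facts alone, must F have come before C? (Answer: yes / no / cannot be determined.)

Tracing the constraints gives C → H → F, so C must come before F.
That means F cannot be before C.

no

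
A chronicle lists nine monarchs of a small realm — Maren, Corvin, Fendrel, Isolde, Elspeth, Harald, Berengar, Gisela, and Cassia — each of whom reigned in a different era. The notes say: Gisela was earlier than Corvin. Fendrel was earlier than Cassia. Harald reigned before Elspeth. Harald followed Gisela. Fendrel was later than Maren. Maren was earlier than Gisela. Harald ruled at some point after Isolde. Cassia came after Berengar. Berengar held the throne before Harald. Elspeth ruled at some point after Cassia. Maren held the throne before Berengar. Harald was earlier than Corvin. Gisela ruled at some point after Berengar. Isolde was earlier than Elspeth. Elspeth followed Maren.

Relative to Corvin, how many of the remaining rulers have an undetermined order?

Forced before Corvin: Berengar, Gisela, Harald, Isolde, and Maren.
That leaves Cassia, Elspeth, and Fendrel with no forced order relative to Corvin — 3.

3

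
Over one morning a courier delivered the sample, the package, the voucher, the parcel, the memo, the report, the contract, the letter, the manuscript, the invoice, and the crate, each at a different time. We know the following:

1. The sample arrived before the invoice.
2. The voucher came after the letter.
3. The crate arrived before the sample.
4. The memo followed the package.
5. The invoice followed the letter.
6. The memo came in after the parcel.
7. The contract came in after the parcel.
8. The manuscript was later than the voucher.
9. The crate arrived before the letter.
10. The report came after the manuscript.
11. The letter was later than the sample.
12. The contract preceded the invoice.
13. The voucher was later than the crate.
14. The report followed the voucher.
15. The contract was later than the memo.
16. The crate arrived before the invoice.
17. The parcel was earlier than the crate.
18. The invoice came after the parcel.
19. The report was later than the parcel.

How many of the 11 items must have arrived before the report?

Directly stated before the report: the manuscript, the parcel, and the voucher.
The crate reaches the report via the crate → the voucher → the report.
The letter reaches the report via the letter → the voucher → the report.
The sample reaches the report via the sample → the letter → the voucher → the report.
That's the crate, the letter, the manuscript, the parcel, the sample, and the voucher — 6 in all.

6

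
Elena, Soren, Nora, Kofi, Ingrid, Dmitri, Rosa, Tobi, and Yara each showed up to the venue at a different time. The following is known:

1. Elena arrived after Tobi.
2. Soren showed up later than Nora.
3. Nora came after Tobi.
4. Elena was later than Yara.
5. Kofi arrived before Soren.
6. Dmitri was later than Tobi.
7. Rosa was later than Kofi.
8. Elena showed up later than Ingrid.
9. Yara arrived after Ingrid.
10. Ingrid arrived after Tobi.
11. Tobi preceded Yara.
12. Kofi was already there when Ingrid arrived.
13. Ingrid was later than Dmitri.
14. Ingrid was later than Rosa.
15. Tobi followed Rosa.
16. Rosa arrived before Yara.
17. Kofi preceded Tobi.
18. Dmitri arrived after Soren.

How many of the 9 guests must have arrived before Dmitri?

Directly stated before Dmitri: Soren and Tobi.
Kofi reaches Dmitri via Kofi → Tobi → Dmitri.
Nora reaches Dmitri via Nora → Soren → Dmitri.
Rosa reaches Dmitri via Rosa → Tobi → Dmitri.
That's Kofi, Nora, Rosa, Soren, and Tobi — 5 in all.

5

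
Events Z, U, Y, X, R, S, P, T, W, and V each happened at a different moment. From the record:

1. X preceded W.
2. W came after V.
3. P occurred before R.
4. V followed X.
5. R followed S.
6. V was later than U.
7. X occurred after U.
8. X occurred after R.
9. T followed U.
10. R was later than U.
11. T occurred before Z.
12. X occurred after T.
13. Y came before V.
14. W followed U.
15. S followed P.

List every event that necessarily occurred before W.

Directly stated before W: U, V, and X.
P reaches W via P → R → X → W.
R reaches W via R → X → W.
S reaches W via S → R → X → W.
Likewise T and Y each reach W by chaining the stated constraints.

P, R, S, T, U, V, X, Y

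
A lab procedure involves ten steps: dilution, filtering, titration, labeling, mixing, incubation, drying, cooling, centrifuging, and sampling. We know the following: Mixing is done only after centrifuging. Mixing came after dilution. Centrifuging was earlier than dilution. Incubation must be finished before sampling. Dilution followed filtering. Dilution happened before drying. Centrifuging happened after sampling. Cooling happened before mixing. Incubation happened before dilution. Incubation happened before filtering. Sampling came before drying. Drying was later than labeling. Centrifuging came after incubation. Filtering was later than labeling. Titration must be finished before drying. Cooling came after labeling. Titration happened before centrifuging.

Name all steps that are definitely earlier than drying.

Directly stated before drying: dilution, labeling, sampling, and titration.
Centrifuging reaches drying via centrifuging → dilution → drying.
Filtering reaches drying via filtering → dilution → drying.
Incubation reaches drying via incubation → dilution → drying.
No chain forces mixing (or any of the others) ahead of drying.

centrifuging, dilution, filtering, incubation, labeling, sampling, titration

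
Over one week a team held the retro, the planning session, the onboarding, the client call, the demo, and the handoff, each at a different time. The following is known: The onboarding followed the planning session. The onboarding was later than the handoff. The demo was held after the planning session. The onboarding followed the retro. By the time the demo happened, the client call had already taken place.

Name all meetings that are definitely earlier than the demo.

Directly stated before the demo: the client call and the planning session.

the client call, the planning session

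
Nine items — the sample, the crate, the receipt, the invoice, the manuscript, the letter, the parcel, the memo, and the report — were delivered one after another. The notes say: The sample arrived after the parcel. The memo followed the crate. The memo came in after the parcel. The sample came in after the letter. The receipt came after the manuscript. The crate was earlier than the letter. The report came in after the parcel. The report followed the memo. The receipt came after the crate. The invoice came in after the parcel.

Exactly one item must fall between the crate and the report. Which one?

the memo

Tracing the constraints gives the crate → the memo → the report, so the memo sits after the crate and before the report.
No other item is forced both after the crate and before the report.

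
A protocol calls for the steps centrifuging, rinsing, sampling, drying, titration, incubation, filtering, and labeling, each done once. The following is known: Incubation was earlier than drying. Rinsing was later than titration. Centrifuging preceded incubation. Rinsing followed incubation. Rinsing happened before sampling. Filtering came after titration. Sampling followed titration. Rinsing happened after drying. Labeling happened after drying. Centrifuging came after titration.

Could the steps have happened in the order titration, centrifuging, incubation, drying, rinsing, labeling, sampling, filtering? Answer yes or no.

Check each stated constraint against the proposed order — e.g. titration is ahead of sampling; titration is ahead of filtering. Every pair is in the required order; nothing is violated.

yes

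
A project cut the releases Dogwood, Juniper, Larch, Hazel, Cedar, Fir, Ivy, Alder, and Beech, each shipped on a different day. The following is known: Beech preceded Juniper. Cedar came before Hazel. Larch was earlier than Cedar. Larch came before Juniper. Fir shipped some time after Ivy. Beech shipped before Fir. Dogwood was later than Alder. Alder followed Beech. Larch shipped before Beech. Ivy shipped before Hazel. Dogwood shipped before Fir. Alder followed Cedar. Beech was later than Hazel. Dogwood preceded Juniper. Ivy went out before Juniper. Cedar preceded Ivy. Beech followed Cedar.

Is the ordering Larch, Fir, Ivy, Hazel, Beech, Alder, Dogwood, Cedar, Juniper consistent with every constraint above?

The constraints require Beech before Fir, but in the proposed sequence Fir appears ahead of Beech. That one violation is enough.

no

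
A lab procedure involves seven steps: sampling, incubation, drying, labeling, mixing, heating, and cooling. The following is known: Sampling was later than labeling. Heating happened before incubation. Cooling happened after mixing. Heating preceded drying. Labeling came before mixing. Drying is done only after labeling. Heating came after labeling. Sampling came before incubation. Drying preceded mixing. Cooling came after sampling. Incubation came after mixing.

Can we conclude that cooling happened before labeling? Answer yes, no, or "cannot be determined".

Tracing the constraints gives labeling → mixing → cooling, so labeling must come before cooling.
That means cooling cannot be before labeling.

no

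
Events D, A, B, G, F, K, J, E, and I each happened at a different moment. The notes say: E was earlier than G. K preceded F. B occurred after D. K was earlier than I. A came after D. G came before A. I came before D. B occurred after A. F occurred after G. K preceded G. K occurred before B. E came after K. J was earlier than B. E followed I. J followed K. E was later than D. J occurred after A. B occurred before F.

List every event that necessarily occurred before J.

A, D, E, G, I, K

Directly stated before J: A and K.
D reaches J via D → A → J.
E reaches J via E → G → A → J.
G reaches J via G → A → J.
Likewise I reaches J by chaining the stated constraints.
No chain forces B (or any of the others) ahead of J.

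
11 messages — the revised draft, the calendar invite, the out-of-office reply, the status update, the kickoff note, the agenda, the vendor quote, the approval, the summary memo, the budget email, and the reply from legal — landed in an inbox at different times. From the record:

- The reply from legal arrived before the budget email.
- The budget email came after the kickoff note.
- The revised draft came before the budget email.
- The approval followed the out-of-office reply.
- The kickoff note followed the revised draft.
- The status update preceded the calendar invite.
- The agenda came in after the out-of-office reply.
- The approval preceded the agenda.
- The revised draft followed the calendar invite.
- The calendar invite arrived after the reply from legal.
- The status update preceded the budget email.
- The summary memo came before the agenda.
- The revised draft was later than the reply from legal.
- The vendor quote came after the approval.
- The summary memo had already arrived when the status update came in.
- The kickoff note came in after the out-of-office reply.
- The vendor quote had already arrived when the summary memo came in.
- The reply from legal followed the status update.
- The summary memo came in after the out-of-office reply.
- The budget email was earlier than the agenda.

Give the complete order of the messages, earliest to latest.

the out-of-office reply, the approval, the vendor quote, the summary memo, the status update, the reply from legal, the calendar invite, the revised draft, the kickoff note, the budget email, the agenda

The constraints fix every adjacent pair, so only one ordering works:
the out-of-office reply → the approval → the vendor quote → the summary memo → the status update → the reply from legal → the calendar invite → the revised draft → the kickoff note → the budget email → the agenda.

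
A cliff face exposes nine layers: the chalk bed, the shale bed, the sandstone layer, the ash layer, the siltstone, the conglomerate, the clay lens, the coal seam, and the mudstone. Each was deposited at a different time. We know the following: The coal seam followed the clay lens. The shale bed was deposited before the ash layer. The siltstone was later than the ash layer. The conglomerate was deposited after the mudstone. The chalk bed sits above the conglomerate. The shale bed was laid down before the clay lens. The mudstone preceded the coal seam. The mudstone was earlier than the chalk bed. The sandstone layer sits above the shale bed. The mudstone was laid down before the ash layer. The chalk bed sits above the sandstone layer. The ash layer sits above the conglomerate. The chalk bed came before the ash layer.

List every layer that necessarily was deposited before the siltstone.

Directly stated before the siltstone: the ash layer.
The chalk bed reaches the siltstone via the chalk bed → the ash layer → the siltstone.
The conglomerate reaches the siltstone via the conglomerate → the ash layer → the siltstone.
The mudstone reaches the siltstone via the mudstone → the ash layer → the siltstone.
Likewise the sandstone layer and the shale bed each reach the siltstone by chaining the stated constraints.
No chain forces the coal seam (or any of the others) ahead of the siltstone.

the ash layer, the chalk bed, the conglomerate, the mudstone, the sandstone layer, the shale bed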